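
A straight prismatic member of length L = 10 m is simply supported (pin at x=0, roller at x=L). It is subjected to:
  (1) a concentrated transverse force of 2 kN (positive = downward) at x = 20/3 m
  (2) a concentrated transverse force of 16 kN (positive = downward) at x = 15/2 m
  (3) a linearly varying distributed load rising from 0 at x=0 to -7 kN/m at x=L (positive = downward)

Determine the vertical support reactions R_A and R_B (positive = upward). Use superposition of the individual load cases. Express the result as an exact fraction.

Load 1 — point force P=2 kN at a=20/3 m (b=L-a=10/3):
  R_A = Pb/L = 2·(10/3)/10 = 2/3 kN
  R_B = Pa/L = 2·(20/3)/10 = 4/3 kN
Load 2 — point force P=16 kN at a=15/2 m (b=L-a=5/2):
  R_A = Pb/L = 16·(5/2)/10 = 4 kN
  R_B = Pa/L = 16·(15/2)/10 = 12 kN
Load 3 — triangular load w₀=-7 kN/m (0→w₀ over full span):
  R_A = w₀L/6 = (-7)·10/6 = -35/3 kN
  R_B = w₀L/3 = (-7)·10/3 = -70/3 kN
Superposition: R_A = -7 kN, R_B = -10 kN

R_A = -7 kN, R_B = -10 kN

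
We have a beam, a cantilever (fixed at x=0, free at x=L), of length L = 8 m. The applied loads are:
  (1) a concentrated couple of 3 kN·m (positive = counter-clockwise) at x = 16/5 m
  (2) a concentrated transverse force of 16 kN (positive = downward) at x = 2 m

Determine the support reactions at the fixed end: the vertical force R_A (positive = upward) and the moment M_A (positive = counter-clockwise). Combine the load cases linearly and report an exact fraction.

Load 1 — applied couple M₀=3 kN·m at a=16/5 m (b=L-a=24/5):
  R_A = 0 kN
  M_A = -M₀ = -3 kN·m
Load 2 — point force P=16 kN at a=2 m (b=L-a=6):
  R_A = P = 16 kN
  M_A = Pa = 16·2 = 32 kN·m
Superposition: R_A = 16 kN, M_A = 29 kN·m

R_A = 16 kN, M_A = 29 kN·m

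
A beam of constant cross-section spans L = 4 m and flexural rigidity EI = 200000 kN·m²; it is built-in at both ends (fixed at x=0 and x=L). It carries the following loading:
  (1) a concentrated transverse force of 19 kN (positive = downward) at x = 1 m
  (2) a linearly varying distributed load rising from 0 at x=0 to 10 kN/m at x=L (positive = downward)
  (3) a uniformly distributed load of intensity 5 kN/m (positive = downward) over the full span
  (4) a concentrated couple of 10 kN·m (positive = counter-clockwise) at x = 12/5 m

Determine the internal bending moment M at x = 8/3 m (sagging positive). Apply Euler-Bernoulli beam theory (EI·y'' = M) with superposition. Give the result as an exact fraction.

Load 1 — point force P=19 kN at a=1 m (b=L-a=3):
  M_1 = Pa²(a+3b)(L-x)/L³ - Pa²b/L²  [x>a] = 19·1²·(1+3·3)·(4-(8/3))/4³ - 19·1²·3/4² = 19/48 kN·m
Load 2 — triangular load w₀=10 kN/m (0→w₀ over full span):
  M_2 = 3w₀Lx/20 - w₀L²/30 - w₀x³/(6L) = 3·10·4·(8/3)/20 - 10·4²/30 - 10·(8/3)³/(6·4) = 224/81 kN·m
Load 3 — uniform load w=5 kN/m over full span:
  M_3 = wLx/2 - wL²/12 - wx²/2 = 5·4·(8/3)/2 - 5·4²/12 - 5·(8/3)²/2 = 20/9 kN·m
Load 4 — applied couple M₀=10 kN·m at a=12/5 m (b=L-a=8/5):
  M_4 = R_Ax - M_A - M₀  [x>a] with R_A=18/5, M_A=16/5 = (18/5)·(8/3) - (16/5) - 10 = -18/5 kN·m
Superposition: M = Σ M_i = 11557/6480 kN·m ≈ 1.783488 kN·m

M(8/3) = 11557/6480 kN·m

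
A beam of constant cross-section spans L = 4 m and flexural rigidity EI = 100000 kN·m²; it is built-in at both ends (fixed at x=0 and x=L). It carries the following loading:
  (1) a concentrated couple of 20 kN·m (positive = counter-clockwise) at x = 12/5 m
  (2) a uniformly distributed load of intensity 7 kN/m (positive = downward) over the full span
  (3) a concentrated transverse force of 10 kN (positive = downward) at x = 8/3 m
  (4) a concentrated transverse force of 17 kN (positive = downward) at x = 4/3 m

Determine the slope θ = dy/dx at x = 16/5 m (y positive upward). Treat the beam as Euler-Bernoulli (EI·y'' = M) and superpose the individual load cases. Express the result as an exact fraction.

Load 1 — applied couple M₀=20 kN·m at a=12/5 m (b=L-a=8/5):
  θ_1 = (R_Ax²/2 - M_Ax - M₀(x-a))/EI  [x>a] with R_A=36/5, M_A=32/5 = ((36/5)·(16/5)²/2 - (32/5)·(16/5) - 20·((16/5)-(12/5)))/100000 = 3/781250 rad
Load 2 — uniform load w=7 kN/m over full span:
  θ_2 = -wx(L-x)(L-2x)/(12EI) = -7·(16/5)·(4-(16/5))·(4-2·(16/5))/(12·100000) = 14/390625 rad
Load 3 — point force P=10 kN at a=8/3 m (b=L-a=4/3):
  θ_3 = Pa²(L-x)(2bL-(3b+a)(L-x))/(2L³EI)  [x>a] = 10·(8/3)²·(4-(16/5))·(2·(4/3)·4-(3·(4/3)+(8/3))·(4-(16/5)))/(2·4³·100000) = 2/84375 rad
Load 4 — point force P=17 kN at a=4/3 m (b=L-a=8/3):
  θ_4 = Pa²(L-x)(2bL-(3b+a)(L-x))/(2L³EI)  [x>a] = 17·(4/3)²·(4-(16/5))·(2·(8/3)·4-(3·(8/3)+(4/3))·(4-(16/5)))/(2·4³·100000) = 221/8437500 rad
Superposition: θ = Σ θ_i = 3779/42187500 rad ≈ 0.000090 rad

θ(16/5) = 3779/42187500 rad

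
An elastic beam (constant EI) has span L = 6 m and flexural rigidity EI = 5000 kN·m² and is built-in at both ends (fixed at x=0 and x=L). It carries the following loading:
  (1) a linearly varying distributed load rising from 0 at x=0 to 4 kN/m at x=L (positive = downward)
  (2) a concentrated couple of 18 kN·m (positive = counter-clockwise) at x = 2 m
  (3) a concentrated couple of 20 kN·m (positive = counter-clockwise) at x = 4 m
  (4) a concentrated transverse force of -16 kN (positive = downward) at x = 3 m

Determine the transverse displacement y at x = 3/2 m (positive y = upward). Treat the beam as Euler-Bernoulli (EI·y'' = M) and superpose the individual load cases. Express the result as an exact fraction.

y(3/2) = 1813/3200000 m

Load 1 — triangular load w₀=4 kN/m (0→w₀ over full span):
  y_1 = -w₀x²(L-x)²(x+2L)/(120LEI) = -4·(3/2)²·(6-(3/2))²·((3/2)+2·6)/(120·6·5000) = -2187/3200000 m
Load 2 — applied couple M₀=18 kN·m at a=2 m (b=L-a=4):
  y_2 = (R_Ax³/6 - M_Ax²/2)/EI  [x≤a] with R_A=4, M_A=0 = (4·(3/2)³/6 - 0·(3/2)²/2)/5000 = 9/20000 m
Load 3 — applied couple M₀=20 kN·m at a=4 m (b=L-a=2):
  y_3 = (R_Ax³/6 - M_Ax²/2)/EI  [x≤a] with R_A=40/9, M_A=20/3 = ((40/9)·(3/2)³/6 - (20/3)·(3/2)²/2)/5000 = -1/1000 m
Load 4 — point force P=-16 kN at a=3 m (b=L-a=3):
  y_4 = -Pb²x²(3aL-(3a+b)x)/(6L³EI)  [x≤a] = -(-16)·3²·(3/2)²·(3·3·6-(3·3+3)·(3/2))/(6·6³·5000) = 9/5000 m
Superposition: y = Σ y_i = 1813/3200000 m ≈ 0.000567 m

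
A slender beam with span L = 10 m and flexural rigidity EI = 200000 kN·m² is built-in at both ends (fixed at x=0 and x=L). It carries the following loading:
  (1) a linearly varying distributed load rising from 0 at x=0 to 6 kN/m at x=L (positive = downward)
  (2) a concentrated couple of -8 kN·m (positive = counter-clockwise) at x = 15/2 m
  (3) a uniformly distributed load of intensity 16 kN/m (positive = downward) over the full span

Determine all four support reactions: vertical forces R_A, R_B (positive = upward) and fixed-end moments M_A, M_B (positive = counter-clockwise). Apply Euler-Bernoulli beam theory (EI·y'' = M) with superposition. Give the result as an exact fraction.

R_A = 881/10 kN, M_A = 905/6 kN·m, R_B = 1019/10 kN, M_B = -971/6 kN·m

Load 1 — triangular load w₀=6 kN/m (0→w₀ over full span):
  R_A = 3w₀L/20 = 3·6·10/20 = 9 kN
  M_A = w₀L²/30 = 6·10²/30 = 20 kN·m
  R_B = 7w₀L/20 = 7·6·10/20 = 21 kN
  M_B = -w₀L²/20 = -6·10²/20 = -30 kN·m
Load 2 — applied couple M₀=-8 kN·m at a=15/2 m (b=L-a=5/2):
  R_A = 6M₀ab/L³ = 6·(-8)·(15/2)·(5/2)/10³ = -9/10 kN
  M_A = M₀b(2a-b)/L² = (-8)·(5/2)·(2·(15/2)-(5/2))/10² = -5/2 kN·m
  R_B = -6M₀ab/L³ = -6·(-8)·(15/2)·(5/2)/10³ = 9/10 kN
  M_B = M₀a(2b-a)/L² = (-8)·(15/2)·(2·(5/2)-(15/2))/10² = 3/2 kN·m
Load 3 — uniform load w=16 kN/m over full span:
  R_A = wL/2 = 16·10/2 = 80 kN
  M_A = wL²/12 = 16·10²/12 = 400/3 kN·m
  R_B = wL/2 = 16·10/2 = 80 kN
  M_B = -wL²/12 = -16·10²/12 = -400/3 kN·m
Superposition: R_A = 881/10 kN, M_A = 905/6 kN·m, R_B = 1019/10 kN, M_B = -971/6 kN·m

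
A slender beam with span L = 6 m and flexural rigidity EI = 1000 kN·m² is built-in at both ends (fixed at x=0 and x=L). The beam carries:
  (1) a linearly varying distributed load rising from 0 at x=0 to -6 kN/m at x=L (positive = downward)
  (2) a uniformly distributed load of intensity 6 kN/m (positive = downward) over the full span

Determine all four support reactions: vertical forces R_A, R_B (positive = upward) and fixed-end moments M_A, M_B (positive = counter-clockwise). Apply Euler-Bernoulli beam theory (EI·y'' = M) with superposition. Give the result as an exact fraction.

R_A = 63/5 kN, M_A = 54/5 kN·m, R_B = 27/5 kN, M_B = -36/5 kN·m

Load 1 — triangular load w₀=-6 kN/m (0→w₀ over full span):
  R_A = 3w₀L/20 = 3·(-6)·6/20 = -27/5 kN
  M_A = w₀L²/30 = (-6)·6²/30 = -36/5 kN·m
  R_B = 7w₀L/20 = 7·(-6)·6/20 = -63/5 kN
  M_B = -w₀L²/20 = -(-6)·6²/20 = 54/5 kN·m
Load 2 — uniform load w=6 kN/m over full span:
  R_A = wL/2 = 6·6/2 = 18 kN
  M_A = wL²/12 = 6·6²/12 = 18 kN·m
  R_B = wL/2 = 6·6/2 = 18 kN
  M_B = -wL²/12 = -6·6²/12 = -18 kN·m
Superposition: R_A = 63/5 kN, M_A = 54/5 kN·m, R_B = 27/5 kN, M_B = -36/5 kN·m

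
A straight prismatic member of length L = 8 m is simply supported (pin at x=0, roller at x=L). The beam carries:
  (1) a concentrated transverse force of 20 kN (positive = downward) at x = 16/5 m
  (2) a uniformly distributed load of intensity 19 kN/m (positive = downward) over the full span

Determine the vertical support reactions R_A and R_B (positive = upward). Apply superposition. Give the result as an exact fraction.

R_A = 88 kN, R_B = 84 kN

Load 1 — point force P=20 kN at a=16/5 m (b=L-a=24/5):
  R_A = Pb/L = 20·(24/5)/8 = 12 kN
  R_B = Pa/L = 20·(16/5)/8 = 8 kN
Load 2 — uniform load w=19 kN/m over full span:
  R_A = wL/2 = 19·8/2 = 76 kN
  R_B = wL/2 = 19·8/2 = 76 kN
Superposition: R_A = 88 kN, R_B = 84 kN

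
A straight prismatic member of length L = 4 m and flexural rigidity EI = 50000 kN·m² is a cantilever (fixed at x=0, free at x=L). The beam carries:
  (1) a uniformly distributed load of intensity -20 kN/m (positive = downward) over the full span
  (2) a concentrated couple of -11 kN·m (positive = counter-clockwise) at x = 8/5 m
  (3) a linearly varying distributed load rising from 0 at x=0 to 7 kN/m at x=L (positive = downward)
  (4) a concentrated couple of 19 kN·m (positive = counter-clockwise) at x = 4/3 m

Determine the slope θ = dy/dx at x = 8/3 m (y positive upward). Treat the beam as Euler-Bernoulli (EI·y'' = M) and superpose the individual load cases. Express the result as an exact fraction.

θ(8/3) = 48509/15187500 rad

Load 1 — uniform load w=-20 kN/m over full span:
  θ_1 = -wx(x²-3Lx+3L²)/(6EI) = -(-20)·(8/3)·((8/3)²-3·4·(8/3)+3·4²)/(6·50000) = 208/50625 rad
Load 2 — applied couple M₀=-11 kN·m at a=8/5 m (b=L-a=12/5):
  θ_2 = M₀a/EI  [x>a] = (-11)·(8/5)/50000 = -11/31250 rad
Load 3 — triangular load w₀=7 kN/m (0→w₀ over full span):
  θ_3 = (w₀Lx²/4-w₀L²x/3-w₀x⁴/(24L))/EI = (7·4·(8/3)²/4-7·4²·(8/3)/3-7·(8/3)⁴/(24·4))/50000 = -812/759375 rad
Load 4 — applied couple M₀=19 kN·m at a=4/3 m (b=L-a=8/3):
  θ_4 = M₀a/EI  [x>a] = 19·(4/3)/50000 = 19/37500 rad
Superposition: θ = Σ θ_i = 48509/15187500 rad ≈ 0.003194 rad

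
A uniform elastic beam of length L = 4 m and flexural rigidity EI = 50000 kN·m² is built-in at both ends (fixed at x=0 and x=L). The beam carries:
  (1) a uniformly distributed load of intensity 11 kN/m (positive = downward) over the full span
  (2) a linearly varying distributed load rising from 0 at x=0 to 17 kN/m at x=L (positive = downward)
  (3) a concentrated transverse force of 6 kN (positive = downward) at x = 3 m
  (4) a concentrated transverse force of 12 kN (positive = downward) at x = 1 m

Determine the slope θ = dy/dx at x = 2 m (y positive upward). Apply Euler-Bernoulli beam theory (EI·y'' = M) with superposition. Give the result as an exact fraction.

θ(2) = -23/6000000 rad

Load 1 — uniform load w=11 kN/m over full span:
  θ_1 = -wx(L-x)(L-2x)/(12EI) = -11·2·(4-2)·(4-2·2)/(12·50000) = 0 rad
Load 2 — triangular load w₀=17 kN/m (0→w₀ over full span):
  θ_2 = -w₀(2x(L-x)(L-2x)(x+2L)+x²(L-x)²)/(120LEI) = -17·(2·2·(4-2)·(4-2·2)·(2+2·4)+2²·(4-2)²)/(120·4·50000) = -17/1500000 rad
Load 3 — point force P=6 kN at a=3 m (b=L-a=1):
  θ_3 = -Pb²x(2aL-(3a+b)x)/(2L³EI)  [x≤a] = -6·1²·2·(2·3·4-(3·3+1)·2)/(2·4³·50000) = -3/400000 rad
Load 4 — point force P=12 kN at a=1 m (b=L-a=3):
  θ_4 = Pa²(L-x)(2bL-(3b+a)(L-x))/(2L³EI)  [x>a] = 12·1²·(4-2)·(2·3·4-(3·3+1)·(4-2))/(2·4³·50000) = 3/200000 rad
Superposition: θ = Σ θ_i = -23/6000000 rad ≈ -0.000004 rad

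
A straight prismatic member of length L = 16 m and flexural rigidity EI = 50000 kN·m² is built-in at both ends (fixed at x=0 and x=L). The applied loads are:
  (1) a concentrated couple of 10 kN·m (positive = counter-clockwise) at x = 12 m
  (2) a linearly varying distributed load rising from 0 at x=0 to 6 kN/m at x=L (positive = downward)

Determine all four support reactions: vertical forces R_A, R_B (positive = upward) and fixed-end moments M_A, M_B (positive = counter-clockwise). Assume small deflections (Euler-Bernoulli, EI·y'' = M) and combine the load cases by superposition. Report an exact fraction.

Load 1 — applied couple M₀=10 kN·m at a=12 m (b=L-a=4):
  R_A = 6M₀ab/L³ = 6·10·12·4/16³ = 45/64 kN
  M_A = M₀b(2a-b)/L² = 10·4·(2·12-4)/16² = 25/8 kN·m
  R_B = -6M₀ab/L³ = -6·10·12·4/16³ = -45/64 kN
  M_B = M₀a(2b-a)/L² = 10·12·(2·4-12)/16² = -15/8 kN·m
Load 2 — triangular load w₀=6 kN/m (0→w₀ over full span):
  R_A = 3w₀L/20 = 3·6·16/20 = 72/5 kN
  M_A = w₀L²/30 = 6·16²/30 = 256/5 kN·m
  R_B = 7w₀L/20 = 7·6·16/20 = 168/5 kN
  M_B = -w₀L²/20 = -6·16²/20 = -384/5 kN·m
Superposition: R_A = 4833/320 kN, M_A = 2173/40 kN·m, R_B = 10527/320 kN, M_B = -3147/40 kN·m

R_A = 4833/320 kN, M_A = 2173/40 kN·m, R_B = 10527/320 kN, M_B = -3147/40 kN·m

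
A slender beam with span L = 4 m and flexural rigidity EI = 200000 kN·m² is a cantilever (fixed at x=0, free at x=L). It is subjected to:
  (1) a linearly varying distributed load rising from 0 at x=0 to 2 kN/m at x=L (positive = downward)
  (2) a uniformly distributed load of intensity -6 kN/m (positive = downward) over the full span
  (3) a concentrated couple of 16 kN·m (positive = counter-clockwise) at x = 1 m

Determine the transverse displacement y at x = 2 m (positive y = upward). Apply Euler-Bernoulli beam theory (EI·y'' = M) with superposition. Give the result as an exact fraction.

y(2) = 569/1500000 m

Load 1 — triangular load w₀=2 kN/m (0→w₀ over full span):
  y_1 = (w₀Lx³/12-w₀L²x²/6-w₀x⁵/(120L))/EI = (2·4·2³/12-2·4²·2²/6-2·2⁵/(120·4))/200000 = -121/1500000 m
Load 2 — uniform load w=-6 kN/m over full span:
  y_2 = -wx²(x²-4Lx+6L²)/(24EI) = -(-6)·2²·(2²-4·4·2+6·4²)/(24·200000) = 17/50000 m
Load 3 — applied couple M₀=16 kN·m at a=1 m (b=L-a=3):
  y_3 = M₀a(2x-a)/(2EI)  [x>a] = 16·1·(2·2-1)/(2·200000) = 3/25000 m
Superposition: y = Σ y_i = 569/1500000 m ≈ 0.000379 m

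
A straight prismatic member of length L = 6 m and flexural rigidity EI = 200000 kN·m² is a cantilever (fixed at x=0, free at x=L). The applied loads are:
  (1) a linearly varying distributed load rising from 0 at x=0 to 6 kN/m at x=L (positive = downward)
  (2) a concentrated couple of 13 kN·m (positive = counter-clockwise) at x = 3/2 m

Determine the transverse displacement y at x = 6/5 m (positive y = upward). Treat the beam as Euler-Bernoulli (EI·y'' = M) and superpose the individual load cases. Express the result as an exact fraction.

Load 1 — triangular load w₀=6 kN/m (0→w₀ over full span):
  y_1 = (w₀Lx³/12-w₀L²x²/6-w₀x⁵/(120L))/EI = (6·6·(6/5)³/12-6·6²·(6/5)²/6-6·(6/5)⁵/(120·6))/200000 = -182331/781250000 m
Load 2 — applied couple M₀=13 kN·m at a=3/2 m (b=L-a=9/2):
  y_2 = M₀x²/(2EI)  [x≤a] = 13·(6/5)²/(2·200000) = 117/2500000 m
Superposition: y = Σ y_i = -291537/1562500000 m ≈ -0.000187 m

y(6/5) = -291537/1562500000 m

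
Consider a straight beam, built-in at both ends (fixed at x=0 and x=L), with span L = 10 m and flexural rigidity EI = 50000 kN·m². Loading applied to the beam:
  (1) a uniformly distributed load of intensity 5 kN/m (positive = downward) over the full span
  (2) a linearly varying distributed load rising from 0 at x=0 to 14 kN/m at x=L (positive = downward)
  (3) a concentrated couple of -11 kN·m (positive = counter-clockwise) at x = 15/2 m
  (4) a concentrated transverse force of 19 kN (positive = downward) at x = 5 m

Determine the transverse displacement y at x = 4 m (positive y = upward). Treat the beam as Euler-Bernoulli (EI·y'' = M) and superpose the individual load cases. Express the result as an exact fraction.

Load 1 — uniform load w=5 kN/m over full span:
  y_1 = -wx²(L-x)²/(24EI) = -5·4²·(10-4)²/(24·50000) = -3/1250 m
Load 2 — triangular load w₀=14 kN/m (0→w₀ over full span):
  y_2 = -w₀x²(L-x)²(x+2L)/(120LEI) = -14·4²·(10-4)²·(4+2·10)/(120·10·50000) = -252/78125 m
Load 3 — applied couple M₀=-11 kN·m at a=15/2 m (b=L-a=5/2):
  y_3 = (R_Ax³/6 - M_Ax²/2)/EI  [x≤a] with R_A=-99/80, M_A=-55/16 = ((-99/80)·4³/6 - (-55/16)·4²/2)/50000 = 143/500000 m
Load 4 — point force P=19 kN at a=5 m (b=L-a=5):
  y_4 = -Pb²x²(3aL-(3a+b)x)/(6L³EI)  [x≤a] = -19·5²·4²·(3·5·10-(3·5+5)·4)/(6·10³·50000) = -133/75000 m
Superposition: y = Σ y_i = -53347/7500000 m ≈ -0.007113 m

y(4) = -53347/7500000 m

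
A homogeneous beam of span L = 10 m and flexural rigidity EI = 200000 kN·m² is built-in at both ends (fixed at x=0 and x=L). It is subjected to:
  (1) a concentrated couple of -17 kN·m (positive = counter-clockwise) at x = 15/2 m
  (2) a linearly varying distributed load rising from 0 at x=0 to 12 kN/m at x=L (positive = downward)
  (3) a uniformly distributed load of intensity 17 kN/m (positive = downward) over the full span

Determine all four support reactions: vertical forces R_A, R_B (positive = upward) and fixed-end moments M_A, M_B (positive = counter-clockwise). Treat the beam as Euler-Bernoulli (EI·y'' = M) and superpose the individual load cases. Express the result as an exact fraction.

Load 1 — applied couple M₀=-17 kN·m at a=15/2 m (b=L-a=5/2):
  R_A = 6M₀ab/L³ = 6·(-17)·(15/2)·(5/2)/10³ = -153/80 kN
  M_A = M₀b(2a-b)/L² = (-17)·(5/2)·(2·(15/2)-(5/2))/10² = -85/16 kN·m
  R_B = -6M₀ab/L³ = -6·(-17)·(15/2)·(5/2)/10³ = 153/80 kN
  M_B = M₀a(2b-a)/L² = (-17)·(15/2)·(2·(5/2)-(15/2))/10² = 51/16 kN·m
Load 2 — triangular load w₀=12 kN/m (0→w₀ over full span):
  R_A = 3w₀L/20 = 3·12·10/20 = 18 kN
  M_A = w₀L²/30 = 12·10²/30 = 40 kN·m
  R_B = 7w₀L/20 = 7·12·10/20 = 42 kN
  M_B = -w₀L²/20 = -12·10²/20 = -60 kN·m
Load 3 — uniform load w=17 kN/m over full span:
  R_A = wL/2 = 17·10/2 = 85 kN
  M_A = wL²/12 = 17·10²/12 = 425/3 kN·m
  R_B = wL/2 = 17·10/2 = 85 kN
  M_B = -wL²/12 = -17·10²/12 = -425/3 kN·m
Superposition: R_A = 8087/80 kN, M_A = 8465/48 kN·m, R_B = 10313/80 kN, M_B = -9527/48 kN·m

R_A = 8087/80 kN, M_A = 8465/48 kN·m, R_B = 10313/80 kN, M_B = -9527/48 kN·m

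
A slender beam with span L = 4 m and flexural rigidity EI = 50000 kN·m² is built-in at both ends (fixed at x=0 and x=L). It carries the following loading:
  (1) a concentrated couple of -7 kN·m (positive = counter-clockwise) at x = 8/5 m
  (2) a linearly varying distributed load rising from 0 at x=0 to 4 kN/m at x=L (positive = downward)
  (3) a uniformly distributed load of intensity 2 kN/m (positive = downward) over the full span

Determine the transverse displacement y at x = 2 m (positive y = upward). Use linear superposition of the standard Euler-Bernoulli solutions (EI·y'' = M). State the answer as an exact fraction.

Load 1 — applied couple M₀=-7 kN·m at a=8/5 m (b=L-a=12/5):
  y_1 = (R_Ax³/6 - M_Ax²/2 - M₀(x-a)²/2)/EI  [x>a] with R_A=-63/25, M_A=-21/25 = ((-63/25)·2³/6 - (-21/25)·2²/2 - (-7)·(2-(8/5))²/2)/50000 = -7/312500 m
Load 2 — triangular load w₀=4 kN/m (0→w₀ over full span):
  y_2 = -w₀x²(L-x)²(x+2L)/(120LEI) = -4·2²·(4-2)²·(2+2·4)/(120·4·50000) = -1/37500 m
Load 3 — uniform load w=2 kN/m over full span:
  y_3 = -wx²(L-x)²/(24EI) = -2·2²·(4-2)²/(24·50000) = -1/37500 m
Superposition: y = Σ y_i = -71/937500 m ≈ -0.000076 m

y(2) = -71/937500 m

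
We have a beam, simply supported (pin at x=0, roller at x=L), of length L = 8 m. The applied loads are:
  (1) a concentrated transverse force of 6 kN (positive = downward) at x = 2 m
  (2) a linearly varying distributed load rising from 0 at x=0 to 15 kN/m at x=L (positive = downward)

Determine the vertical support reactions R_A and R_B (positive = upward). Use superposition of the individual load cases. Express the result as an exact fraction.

R_A = 49/2 kN, R_B = 83/2 kN

Load 1 — point force P=6 kN at a=2 m (b=L-a=6):
  R_A = Pb/L = 6·6/8 = 9/2 kN
  R_B = Pa/L = 6·2/8 = 3/2 kN
Load 2 — triangular load w₀=15 kN/m (0→w₀ over full span):
  R_A = w₀L/6 = 15·8/6 = 20 kN
  R_B = w₀L/3 = 15·8/3 = 40 kN
Superposition: R_A = 49/2 kN, R_B = 83/2 kN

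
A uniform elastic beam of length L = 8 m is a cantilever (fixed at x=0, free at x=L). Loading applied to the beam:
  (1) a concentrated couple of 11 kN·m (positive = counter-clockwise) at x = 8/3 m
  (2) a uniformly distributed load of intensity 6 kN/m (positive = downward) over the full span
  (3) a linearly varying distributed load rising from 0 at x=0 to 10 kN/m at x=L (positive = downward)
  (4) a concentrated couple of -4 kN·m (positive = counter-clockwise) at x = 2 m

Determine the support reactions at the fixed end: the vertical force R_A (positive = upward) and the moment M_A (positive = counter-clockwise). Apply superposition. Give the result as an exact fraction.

R_A = 88 kN, M_A = 1195/3 kN·m

Load 1 — applied couple M₀=11 kN·m at a=8/3 m (b=L-a=16/3):
  R_A = 0 kN
  M_A = -M₀ = -11 kN·m
Load 2 — uniform load w=6 kN/m over full span:
  R_A = wL = 6·8 = 48 kN
  M_A = wL²/2 = 6·8²/2 = 192 kN·m
Load 3 — triangular load w₀=10 kN/m (0→w₀ over full span):
  R_A = w₀L/2 = 10·8/2 = 40 kN
  M_A = w₀L²/3 = 10·8²/3 = 640/3 kN·m
Load 4 — applied couple M₀=-4 kN·m at a=2 m (b=L-a=6):
  R_A = 0 kN
  M_A = -M₀ = -(-4) = 4 kN·m
Superposition: R_A = 88 kN, M_A = 1195/3 kN·m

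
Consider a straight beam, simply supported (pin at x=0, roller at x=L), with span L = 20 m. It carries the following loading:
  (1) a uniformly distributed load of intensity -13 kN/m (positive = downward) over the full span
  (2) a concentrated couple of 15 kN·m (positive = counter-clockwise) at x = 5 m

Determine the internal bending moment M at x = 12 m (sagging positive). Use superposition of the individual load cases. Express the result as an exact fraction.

M(12) = -630 kN·m

Load 1 — uniform load w=-13 kN/m over full span:
  M_1 = wx(L-x)/2 = (-13)·12·(20-12)/2 = -624 kN·m
Load 2 — applied couple M₀=15 kN·m at a=5 m (b=L-a=15):
  M_2 = M₀x/L - M₀  [x>a] = 15·12/20 - 15 = -6 kN·m
Superposition: M = Σ M_i = -630 kN·m ≈ -630.000000 kN·m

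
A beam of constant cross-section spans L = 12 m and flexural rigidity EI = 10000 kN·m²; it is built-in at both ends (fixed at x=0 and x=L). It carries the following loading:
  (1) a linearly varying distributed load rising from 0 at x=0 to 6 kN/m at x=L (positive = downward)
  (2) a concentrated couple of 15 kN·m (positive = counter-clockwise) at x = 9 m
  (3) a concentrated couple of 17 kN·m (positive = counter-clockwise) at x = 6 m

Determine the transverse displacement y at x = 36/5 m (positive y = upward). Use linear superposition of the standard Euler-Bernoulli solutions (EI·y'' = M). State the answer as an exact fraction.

Load 1 — triangular load w₀=6 kN/m (0→w₀ over full span):
  y_1 = -w₀x²(L-x)²(x+2L)/(120LEI) = -6·(36/5)²·(12-(36/5))²·((36/5)+2·12)/(120·12·10000) = -151632/9765625 m
Load 2 — applied couple M₀=15 kN·m at a=9 m (b=L-a=3):
  y_2 = (R_Ax³/6 - M_Ax²/2)/EI  [x≤a] with R_A=45/32, M_A=75/16 = ((45/32)·(36/5)³/6 - (75/16)·(36/5)²/2)/10000 = -1701/500000 m
Load 3 — applied couple M₀=17 kN·m at a=6 m (b=L-a=6):
  y_3 = (R_Ax³/6 - M_Ax²/2 - M₀(x-a)²/2)/EI  [x>a] with R_A=17/8, M_A=17/4 = ((17/8)·(36/5)³/6 - (17/4)·(36/5)²/2 - 17·((36/5)-6)²/2)/10000 = 153/156250 m
Superposition: y = Σ y_i = -5609349/312500000 m ≈ -0.017950 m

y(36/5) = -5609349/312500000 m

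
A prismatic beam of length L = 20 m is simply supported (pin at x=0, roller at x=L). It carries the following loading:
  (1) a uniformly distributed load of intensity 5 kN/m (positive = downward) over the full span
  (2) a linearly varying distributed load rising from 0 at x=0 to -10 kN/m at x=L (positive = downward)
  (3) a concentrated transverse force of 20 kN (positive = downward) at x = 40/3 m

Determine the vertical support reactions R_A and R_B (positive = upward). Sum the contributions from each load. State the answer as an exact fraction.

R_A = 70/3 kN, R_B = -10/3 kN

Load 1 — uniform load w=5 kN/m over full span:
  R_A = wL/2 = 5·20/2 = 50 kN
  R_B = wL/2 = 5·20/2 = 50 kN
Load 2 — triangular load w₀=-10 kN/m (0→w₀ over full span):
  R_A = w₀L/6 = (-10)·20/6 = -100/3 kN
  R_B = w₀L/3 = (-10)·20/3 = -200/3 kN
Load 3 — point force P=20 kN at a=40/3 m (b=L-a=20/3):
  R_A = Pb/L = 20·(20/3)/20 = 20/3 kN
  R_B = Pa/L = 20·(40/3)/20 = 40/3 kN
Superposition: R_A = 70/3 kN, R_B = -10/3 kN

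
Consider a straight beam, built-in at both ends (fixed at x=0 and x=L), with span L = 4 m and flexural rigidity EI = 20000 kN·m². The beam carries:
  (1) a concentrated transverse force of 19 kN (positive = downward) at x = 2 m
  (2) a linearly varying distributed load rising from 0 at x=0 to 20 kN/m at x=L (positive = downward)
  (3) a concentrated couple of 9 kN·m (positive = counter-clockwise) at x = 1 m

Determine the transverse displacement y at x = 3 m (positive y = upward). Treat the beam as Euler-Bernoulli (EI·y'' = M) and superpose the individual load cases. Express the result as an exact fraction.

y(3) = -1211/3840000 m

Load 1 — point force P=19 kN at a=2 m (b=L-a=2):
  y_1 = -Pa²(L-x)²(3bL-(3b+a)(L-x))/(6L³EI)  [x>a] = -19·2²·(4-3)²·(3·2·4-(3·2+2)·(4-3))/(6·4³·20000) = -19/120000 m
Load 2 — triangular load w₀=20 kN/m (0→w₀ over full span):
  y_2 = -w₀x²(L-x)²(x+2L)/(120LEI) = -20·3²·(4-3)²·(3+2·4)/(120·4·20000) = -33/160000 m
Load 3 — applied couple M₀=9 kN·m at a=1 m (b=L-a=3):
  y_3 = (R_Ax³/6 - M_Ax²/2 - M₀(x-a)²/2)/EI  [x>a] with R_A=81/32, M_A=-27/16 = ((81/32)·3³/6 - (-27/16)·3²/2 - 9·(3-1)²/2)/20000 = 63/1280000 m
Superposition: y = Σ y_i = -1211/3840000 m ≈ -0.000315 m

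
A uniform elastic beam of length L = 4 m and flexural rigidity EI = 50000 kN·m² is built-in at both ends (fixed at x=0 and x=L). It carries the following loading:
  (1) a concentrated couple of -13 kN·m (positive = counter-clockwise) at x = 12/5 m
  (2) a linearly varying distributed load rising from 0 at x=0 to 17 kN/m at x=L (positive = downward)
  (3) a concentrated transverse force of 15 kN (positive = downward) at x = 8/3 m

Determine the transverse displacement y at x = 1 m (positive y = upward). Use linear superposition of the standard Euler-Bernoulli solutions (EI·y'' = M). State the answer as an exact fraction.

y(1) = -13577/216000000 m

Load 1 — applied couple M₀=-13 kN·m at a=12/5 m (b=L-a=8/5):
  y_1 = (R_Ax³/6 - M_Ax²/2)/EI  [x≤a] with R_A=-117/25, M_A=-104/25 = ((-117/25)·1³/6 - (-104/25)·1²/2)/50000 = 13/500000 m
Load 2 — triangular load w₀=17 kN/m (0→w₀ over full span):
  y_2 = -w₀x²(L-x)²(x+2L)/(120LEI) = -17·1²·(4-1)²·(1+2·4)/(120·4·50000) = -459/8000000 m
Load 3 — point force P=15 kN at a=8/3 m (b=L-a=4/3):
  y_3 = -Pb²x²(3aL-(3a+b)x)/(6L³EI)  [x≤a] = -15·(4/3)²·1²·(3·(8/3)·4-(3·(8/3)+(4/3))·1)/(6·4³·50000) = -17/540000 m
Superposition: y = Σ y_i = -13577/216000000 m ≈ -0.000063 m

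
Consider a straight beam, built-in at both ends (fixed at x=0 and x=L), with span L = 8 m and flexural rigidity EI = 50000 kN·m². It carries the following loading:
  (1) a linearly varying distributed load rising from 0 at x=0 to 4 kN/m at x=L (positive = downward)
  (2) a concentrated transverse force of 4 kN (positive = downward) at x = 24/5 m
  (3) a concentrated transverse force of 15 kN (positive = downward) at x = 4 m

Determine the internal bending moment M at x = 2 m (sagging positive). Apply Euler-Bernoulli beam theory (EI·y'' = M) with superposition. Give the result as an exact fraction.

M(2) = 18/125 kN·m

Load 1 — triangular load w₀=4 kN/m (0→w₀ over full span):
  M_1 = 3w₀Lx/20 - w₀L²/30 - w₀x³/(6L) = 3·4·8·2/20 - 4·8²/30 - 4·2³/(6·8) = 2/5 kN·m
Load 2 — point force P=4 kN at a=24/5 m (b=L-a=16/5):
  M_2 = Pb²(3a+b)x/L³ - Pab²/L²  [x≤a] = 4·(16/5)²·(3·(24/5)+(16/5))·2/8³ - 4·(24/5)·(16/5)²/8² = -32/125 kN·m
Load 3 — point force P=15 kN at a=4 m (b=L-a=4):
  M_3 = Pb²(3a+b)x/L³ - Pab²/L²  [x≤a] = 15·4²·(3·4+4)·2/8³ - 15·4·4²/8² = 0 kN·m
Superposition: M = Σ M_i = 18/125 kN·m ≈ 0.144000 kN·m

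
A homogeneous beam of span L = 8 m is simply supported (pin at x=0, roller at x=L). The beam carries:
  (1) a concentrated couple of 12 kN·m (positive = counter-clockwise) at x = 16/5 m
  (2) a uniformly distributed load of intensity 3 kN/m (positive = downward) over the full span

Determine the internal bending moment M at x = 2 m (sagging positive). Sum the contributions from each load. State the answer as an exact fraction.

M(2) = 21 kN·m

Load 1 — applied couple M₀=12 kN·m at a=16/5 m (b=L-a=24/5):
  M_1 = M₀x/L  [x≤a] = 12·2/8 = 3 kN·m
Load 2 — uniform load w=3 kN/m over full span:
  M_2 = wx(L-x)/2 = 3·2·(8-2)/2 = 18 kN·m
Superposition: M = Σ M_i = 21 kN·m ≈ 21.000000 kN·m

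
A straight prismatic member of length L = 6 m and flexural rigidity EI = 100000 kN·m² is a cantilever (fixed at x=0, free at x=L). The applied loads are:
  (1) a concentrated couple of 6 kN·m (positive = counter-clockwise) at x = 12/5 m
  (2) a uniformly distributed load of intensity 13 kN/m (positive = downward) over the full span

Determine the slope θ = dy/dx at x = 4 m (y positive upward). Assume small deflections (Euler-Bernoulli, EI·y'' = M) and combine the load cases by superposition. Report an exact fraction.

Load 1 — applied couple M₀=6 kN·m at a=12/5 m (b=L-a=18/5):
  θ_1 = M₀a/EI  [x>a] = 6·(12/5)/100000 = 9/62500 rad
Load 2 — uniform load w=13 kN/m over full span:
  θ_2 = -wx(x²-3Lx+3L²)/(6EI) = -13·4·(4²-3·6·4+3·6²)/(6·100000) = -169/37500 rad
Superposition: θ = Σ θ_i = -409/93750 rad ≈ -0.004363 rad

θ(4) = -409/93750 rad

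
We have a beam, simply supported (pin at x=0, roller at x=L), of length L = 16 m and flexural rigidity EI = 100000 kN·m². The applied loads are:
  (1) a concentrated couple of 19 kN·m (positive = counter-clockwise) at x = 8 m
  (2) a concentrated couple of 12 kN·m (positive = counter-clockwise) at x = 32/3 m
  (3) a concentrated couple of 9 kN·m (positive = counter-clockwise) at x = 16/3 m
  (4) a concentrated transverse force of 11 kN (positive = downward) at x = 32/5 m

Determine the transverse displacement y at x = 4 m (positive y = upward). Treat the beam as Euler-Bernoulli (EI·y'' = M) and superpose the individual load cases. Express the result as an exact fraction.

y(4) = -34117/4687500 m

Load 1 — applied couple M₀=19 kN·m at a=8 m (b=L-a=8):
  y_1 = (M₀x³/(6L)+C₁x)/EI  [x≤a] with C₁=M₀(3b²-L²)/(6L)=-38/3 = (19·4³/(6·16)+(-38/3)·4)/100000 = -19/50000 m
Load 2 — applied couple M₀=12 kN·m at a=32/3 m (b=L-a=16/3):
  y_2 = (M₀x³/(6L)+C₁x)/EI  [x≤a] with C₁=M₀(3b²-L²)/(6L)=-64/3 = (12·4³/(6·16)+(-64/3)·4)/100000 = -29/37500 m
Load 3 — applied couple M₀=9 kN·m at a=16/3 m (b=L-a=32/3):
  y_3 = (M₀x³/(6L)+C₁x)/EI  [x≤a] with C₁=M₀(3b²-L²)/(6L)=8 = (9·4³/(6·16)+8·4)/100000 = 19/50000 m
Load 4 — point force P=11 kN at a=32/5 m (b=L-a=48/5):
  y_4 = -Pbx(L²-b²-x²)/(6LEI)  [x≤a] = -11·(48/5)·4·(16²-(48/5)²-4²)/(6·16·100000) = -2541/390625 m
Superposition: y = Σ y_i = -34117/4687500 m ≈ -0.007278 m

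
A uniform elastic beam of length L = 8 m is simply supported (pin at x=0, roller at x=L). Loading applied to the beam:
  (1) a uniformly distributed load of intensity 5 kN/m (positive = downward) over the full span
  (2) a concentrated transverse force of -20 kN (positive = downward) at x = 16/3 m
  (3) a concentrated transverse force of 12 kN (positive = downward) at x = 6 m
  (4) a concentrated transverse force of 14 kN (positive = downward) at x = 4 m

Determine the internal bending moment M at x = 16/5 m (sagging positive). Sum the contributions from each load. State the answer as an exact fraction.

M(16/5) = 736/15 kN·m

Load 1 — uniform load w=5 kN/m over full span:
  M_1 = wx(L-x)/2 = 5·(16/5)·(8-(16/5))/2 = 192/5 kN·m
Load 2 — point force P=-20 kN at a=16/3 m (b=L-a=8/3):
  M_2 = Pbx/L  [x≤a] = (-20)·(8/3)·(16/5)/8 = -64/3 kN·m
Load 3 — point force P=12 kN at a=6 m (b=L-a=2):
  M_3 = Pbx/L  [x≤a] = 12·2·(16/5)/8 = 48/5 kN·m
Load 4 — point force P=14 kN at a=4 m (b=L-a=4):
  M_4 = Pbx/L  [x≤a] = 14·4·(16/5)/8 = 112/5 kN·m
Superposition: M = Σ M_i = 736/15 kN·m ≈ 49.066667 kN·m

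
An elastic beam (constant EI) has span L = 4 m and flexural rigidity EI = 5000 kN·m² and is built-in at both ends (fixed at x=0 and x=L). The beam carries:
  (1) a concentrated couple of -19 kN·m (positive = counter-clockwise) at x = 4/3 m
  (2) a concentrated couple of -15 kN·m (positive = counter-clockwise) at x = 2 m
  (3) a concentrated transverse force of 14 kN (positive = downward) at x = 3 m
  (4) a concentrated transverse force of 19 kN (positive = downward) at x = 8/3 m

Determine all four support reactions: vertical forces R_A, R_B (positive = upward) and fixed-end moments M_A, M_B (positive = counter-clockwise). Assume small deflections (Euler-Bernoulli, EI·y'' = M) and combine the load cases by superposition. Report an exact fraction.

Load 1 — applied couple M₀=-19 kN·m at a=4/3 m (b=L-a=8/3):
  R_A = 6M₀ab/L³ = 6·(-19)·(4/3)·(8/3)/4³ = -19/3 kN
  M_A = M₀b(2a-b)/L² = (-19)·(8/3)·(2·(4/3)-(8/3))/4² = 0 kN·m
  R_B = -6M₀ab/L³ = -6·(-19)·(4/3)·(8/3)/4³ = 19/3 kN
  M_B = M₀a(2b-a)/L² = (-19)·(4/3)·(2·(8/3)-(4/3))/4² = -19/3 kN·m
Load 2 — applied couple M₀=-15 kN·m at a=2 m (b=L-a=2):
  R_A = 6M₀ab/L³ = 6·(-15)·2·2/4³ = -45/8 kN
  M_A = M₀b(2a-b)/L² = (-15)·2·(2·2-2)/4² = -15/4 kN·m
  R_B = -6M₀ab/L³ = -6·(-15)·2·2/4³ = 45/8 kN
  M_B = M₀a(2b-a)/L² = (-15)·2·(2·2-2)/4² = -15/4 kN·m
Load 3 — point force P=14 kN at a=3 m (b=L-a=1):
  R_A = Pb²(3a+b)/L³ = 14·1²·(3·3+1)/4³ = 35/16 kN
  M_A = Pab²/L² = 14·3·1²/4² = 21/8 kN·m
  R_B = Pa²(a+3b)/L³ = 14·3²·(3+3·1)/4³ = 189/16 kN
  M_B = -Pa²b/L² = -14·3²·1/4² = -63/8 kN·m
Load 4 — point force P=19 kN at a=8/3 m (b=L-a=4/3):
  R_A = Pb²(3a+b)/L³ = 19·(4/3)²·(3·(8/3)+(4/3))/4³ = 133/27 kN
  M_A = Pab²/L² = 19·(8/3)·(4/3)²/4² = 152/27 kN·m
  R_B = Pa²(a+3b)/L³ = 19·(8/3)²·((8/3)+3·(4/3))/4³ = 380/27 kN
  M_B = -Pa²b/L² = -19·(8/3)²·(4/3)/4² = -304/27 kN·m
Superposition: R_A = -2093/432 kN, M_A = 973/216 kN·m, R_B = 16349/432 kN, M_B = -6311/216 kN·m

R_A = -2093/432 kN, M_A = 973/216 kN·m, R_B = 16349/432 kN, M_B = -6311/216 kN·m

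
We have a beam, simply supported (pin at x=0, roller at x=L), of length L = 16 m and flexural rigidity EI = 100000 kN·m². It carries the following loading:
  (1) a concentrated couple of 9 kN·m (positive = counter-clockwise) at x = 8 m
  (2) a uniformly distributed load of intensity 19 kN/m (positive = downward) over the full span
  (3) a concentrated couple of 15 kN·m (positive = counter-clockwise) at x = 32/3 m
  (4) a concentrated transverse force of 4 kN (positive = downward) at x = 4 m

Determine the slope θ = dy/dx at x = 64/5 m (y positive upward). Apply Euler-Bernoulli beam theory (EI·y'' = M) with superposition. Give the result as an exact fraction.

Load 1 — applied couple M₀=9 kN·m at a=8 m (b=L-a=8):
  θ_1 = (M₀x²/(2L)-M₀(x-a)+C₁)/EI  [x>a] with C₁=M₀(3b²-L²)/(6L)=-6 = (9·(64/5)²/(2·16)-9·((64/5)-8)+(-6))/100000 = -39/1250000 rad
Load 2 — uniform load w=19 kN/m over full span:
  θ_2 = -w(L³-6Lx²+4x³)/(24EI) = -19·(16³-6·16·(64/5)²+4·(64/5)³)/(24·100000) = 10032/390625 rad
Load 3 — applied couple M₀=15 kN·m at a=32/3 m (b=L-a=16/3):
  θ_3 = (M₀x²/(2L)-M₀(x-a)+C₁)/EI  [x>a] with C₁=M₀(3b²-L²)/(6L)=-80/3 = (15·(64/5)²/(2·16)-15·((64/5)-(32/3))+(-80/3))/100000 = 17/93750 rad
Load 4 — point force P=4 kN at a=4 m (b=L-a=12):
  θ_4 = -Pa(2L²-6Lx+3x²+a²)/(6LEI)  [x>a] = -4·4·(2·16²-6·16·(64/5)+3·(64/5)²+4²)/(6·16·100000) = 109/312500 rad
Superposition: θ = Σ θ_i = 490891/18750000 rad ≈ 0.026181 rad

θ(64/5) = 490891/18750000 rad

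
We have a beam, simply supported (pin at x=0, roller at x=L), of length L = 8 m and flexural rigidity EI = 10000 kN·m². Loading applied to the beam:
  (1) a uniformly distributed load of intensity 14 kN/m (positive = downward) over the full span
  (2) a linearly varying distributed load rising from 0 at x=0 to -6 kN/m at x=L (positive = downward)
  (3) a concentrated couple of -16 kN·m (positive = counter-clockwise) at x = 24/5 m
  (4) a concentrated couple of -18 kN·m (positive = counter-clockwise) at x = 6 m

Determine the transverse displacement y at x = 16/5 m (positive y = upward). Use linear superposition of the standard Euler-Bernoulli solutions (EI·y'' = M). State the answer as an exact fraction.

Load 1 — uniform load w=14 kN/m over full span:
  y_1 = -wx(L³-2Lx²+x³)/(24EI) = -14·(16/5)·(8³-2·8·(16/5)²+(16/5)³)/(24·10000) = -27776/390625 m
Load 2 — triangular load w₀=-6 kN/m (0→w₀ over full span):
  y_2 = -w₀x(7L⁴-10L²x²+3x⁴)/(360LEI) = -(-6)·(16/5)·(7·8⁴-10·8²·(16/5)²+3·(16/5)⁴)/(360·8·10000) = 146048/9765625 m
Load 3 — applied couple M₀=-16 kN·m at a=24/5 m (b=L-a=16/5):
  y_3 = (M₀x³/(6L)+C₁x)/EI  [x≤a] with C₁=M₀(3b²-L²)/(6L)=832/75 = ((-16)·(16/5)³/(6·8)+(832/75)·(16/5))/10000 = 192/78125 m
Load 4 — applied couple M₀=-18 kN·m at a=6 m (b=L-a=2):
  y_4 = (M₀x³/(6L)+C₁x)/EI  [x≤a] with C₁=M₀(3b²-L²)/(6L)=39/2 = ((-18)·(16/5)³/(6·8)+(39/2)·(16/5))/10000 = 783/156250 m
Superposition: y = Σ y_i = -950829/19531250 m ≈ -0.048682 m

y(16/5) = -950829/19531250 m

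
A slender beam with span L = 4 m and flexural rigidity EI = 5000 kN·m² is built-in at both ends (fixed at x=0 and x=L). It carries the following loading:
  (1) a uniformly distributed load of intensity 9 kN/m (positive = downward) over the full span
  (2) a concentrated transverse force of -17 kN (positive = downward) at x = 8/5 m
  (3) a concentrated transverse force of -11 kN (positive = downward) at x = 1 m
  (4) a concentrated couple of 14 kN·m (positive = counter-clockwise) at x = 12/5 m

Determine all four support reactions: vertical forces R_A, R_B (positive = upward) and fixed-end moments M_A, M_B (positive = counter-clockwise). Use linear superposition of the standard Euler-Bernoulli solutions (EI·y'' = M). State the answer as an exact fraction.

Load 1 — uniform load w=9 kN/m over full span:
  R_A = wL/2 = 9·4/2 = 18 kN
  M_A = wL²/12 = 9·4²/12 = 12 kN·m
  R_B = wL/2 = 9·4/2 = 18 kN
  M_B = -wL²/12 = -9·4²/12 = -12 kN·m
Load 2 — point force P=-17 kN at a=8/5 m (b=L-a=12/5):
  R_A = Pb²(3a+b)/L³ = (-17)·(12/5)²·(3·(8/5)+(12/5))/4³ = -1377/125 kN
  M_A = Pab²/L² = (-17)·(8/5)·(12/5)²/4² = -1224/125 kN·m
  R_B = Pa²(a+3b)/L³ = (-17)·(8/5)²·((8/5)+3·(12/5))/4³ = -748/125 kN
  M_B = -Pa²b/L² = -(-17)·(8/5)²·(12/5)/4² = 816/125 kN·m
Load 3 — point force P=-11 kN at a=1 m (b=L-a=3):
  R_A = Pb²(3a+b)/L³ = (-11)·3²·(3·1+3)/4³ = -297/32 kN
  M_A = Pab²/L² = (-11)·1·3²/4² = -99/16 kN·m
  R_B = Pa²(a+3b)/L³ = (-11)·1²·(1+3·3)/4³ = -55/32 kN
  M_B = -Pa²b/L² = -(-11)·1²·3/4² = 33/16 kN·m
Load 4 — applied couple M₀=14 kN·m at a=12/5 m (b=L-a=8/5):
  R_A = 6M₀ab/L³ = 6·14·(12/5)·(8/5)/4³ = 126/25 kN
  M_A = M₀b(2a-b)/L² = 14·(8/5)·(2·(12/5)-(8/5))/4² = 112/25 kN·m
  R_B = -6M₀ab/L³ = -6·14·(12/5)·(8/5)/4³ = -126/25 kN
  M_B = M₀a(2b-a)/L² = 14·(12/5)·(2·(8/5)-(12/5))/4² = 42/25 kN·m
Superposition: R_A = 10971/4000 kN, M_A = 1001/2000 kN·m, R_B = 21029/4000 kN, M_B = -3459/2000 kN·m

R_A = 10971/4000 kN, M_A = 1001/2000 kN·m, R_B = 21029/4000 kN, M_B = -3459/2000 kN·m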